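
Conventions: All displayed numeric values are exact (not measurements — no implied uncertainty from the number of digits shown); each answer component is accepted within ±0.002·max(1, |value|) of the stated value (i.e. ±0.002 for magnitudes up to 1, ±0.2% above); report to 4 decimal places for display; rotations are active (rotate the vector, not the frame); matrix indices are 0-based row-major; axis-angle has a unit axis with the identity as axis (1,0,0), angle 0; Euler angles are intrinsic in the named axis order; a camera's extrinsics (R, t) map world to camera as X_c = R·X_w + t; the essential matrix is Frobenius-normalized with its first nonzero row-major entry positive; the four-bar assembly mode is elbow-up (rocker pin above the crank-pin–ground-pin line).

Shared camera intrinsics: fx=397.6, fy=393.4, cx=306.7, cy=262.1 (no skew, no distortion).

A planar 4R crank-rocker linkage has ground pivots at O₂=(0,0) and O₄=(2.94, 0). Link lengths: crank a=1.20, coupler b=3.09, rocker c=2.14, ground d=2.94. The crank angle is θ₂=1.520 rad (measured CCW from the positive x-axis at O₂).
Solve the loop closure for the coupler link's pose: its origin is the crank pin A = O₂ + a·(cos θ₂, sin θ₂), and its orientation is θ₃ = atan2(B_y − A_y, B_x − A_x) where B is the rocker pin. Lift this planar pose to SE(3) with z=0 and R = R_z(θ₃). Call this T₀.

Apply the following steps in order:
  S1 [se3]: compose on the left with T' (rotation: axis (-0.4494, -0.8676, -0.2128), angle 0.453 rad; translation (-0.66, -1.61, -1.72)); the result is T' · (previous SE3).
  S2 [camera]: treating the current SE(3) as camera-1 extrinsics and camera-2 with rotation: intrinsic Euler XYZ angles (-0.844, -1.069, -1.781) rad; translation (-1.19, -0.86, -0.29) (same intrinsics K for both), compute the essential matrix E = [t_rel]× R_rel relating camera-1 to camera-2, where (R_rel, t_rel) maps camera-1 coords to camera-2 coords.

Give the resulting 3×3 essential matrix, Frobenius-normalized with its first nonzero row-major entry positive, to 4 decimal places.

source (fourbar_fk): coupler pose = R=[0.9525 -0.3044 0.0000; 0.3044 0.9525 0.0000; 0.0000 0.0000 1.0000], t=(0.0609, 1.1985, 0.0000)
after S1 (compose_se3): R=[0.9162 -0.1537 -0.3701; 0.2455 0.9452 0.2153; 0.3167 -0.2881 0.9037], t=(-0.4452, -0.4447, -1.9097)
after S2 (essential): [0.0697 -0.3103 -0.0631; 0.2339 0.6080 0.0064; 0.6290 -0.1619 -0.2206]

matrix = [0.0697 -0.3103 -0.0631; 0.2339 0.6080 0.0064; 0.6290 -0.1619 -0.2206]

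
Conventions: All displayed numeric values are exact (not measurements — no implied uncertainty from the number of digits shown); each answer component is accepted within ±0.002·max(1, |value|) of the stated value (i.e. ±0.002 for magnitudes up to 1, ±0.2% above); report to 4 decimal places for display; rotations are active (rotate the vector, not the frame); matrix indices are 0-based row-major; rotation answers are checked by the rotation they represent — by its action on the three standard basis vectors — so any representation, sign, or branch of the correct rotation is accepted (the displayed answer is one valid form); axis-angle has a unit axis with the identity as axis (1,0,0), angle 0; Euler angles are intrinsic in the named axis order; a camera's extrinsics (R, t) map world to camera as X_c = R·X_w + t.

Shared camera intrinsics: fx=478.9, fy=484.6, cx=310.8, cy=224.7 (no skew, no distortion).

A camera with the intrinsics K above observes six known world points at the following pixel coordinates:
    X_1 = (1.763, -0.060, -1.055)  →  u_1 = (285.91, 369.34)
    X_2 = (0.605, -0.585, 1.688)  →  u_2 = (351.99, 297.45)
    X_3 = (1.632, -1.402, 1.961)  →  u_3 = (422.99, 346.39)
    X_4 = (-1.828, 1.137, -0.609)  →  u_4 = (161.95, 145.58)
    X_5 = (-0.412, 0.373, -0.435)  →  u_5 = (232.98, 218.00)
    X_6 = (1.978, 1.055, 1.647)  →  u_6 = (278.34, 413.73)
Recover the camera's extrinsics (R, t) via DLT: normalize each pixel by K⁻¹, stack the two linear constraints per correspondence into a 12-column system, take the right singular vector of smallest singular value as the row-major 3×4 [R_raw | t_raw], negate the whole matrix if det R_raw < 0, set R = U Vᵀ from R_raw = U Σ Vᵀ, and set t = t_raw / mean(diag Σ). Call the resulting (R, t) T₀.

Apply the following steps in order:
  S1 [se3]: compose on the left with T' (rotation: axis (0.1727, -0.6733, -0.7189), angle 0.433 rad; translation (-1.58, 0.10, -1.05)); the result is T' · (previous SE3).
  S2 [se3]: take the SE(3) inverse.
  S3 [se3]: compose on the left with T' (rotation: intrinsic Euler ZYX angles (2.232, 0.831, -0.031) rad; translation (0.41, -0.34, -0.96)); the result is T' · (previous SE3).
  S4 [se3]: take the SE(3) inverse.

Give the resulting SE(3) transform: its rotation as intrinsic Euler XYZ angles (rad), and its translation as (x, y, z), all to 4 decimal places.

rotation (euler_xyz) = (0.5048, -0.3904, -1.2080), translation = (-4.0875, 0.3211, 6.2660)

source (pnp_recover): camera pose = R=[0.2557 -0.9283 0.2702; 0.8834 0.3378 0.3249; -0.3928 0.1556 0.9064], t=(-0.4799, 0.2900, 6.6296)
after S1 (compose_se3): R=[0.6052 -0.7926 0.0740; 0.7698 0.6064 0.1989; -0.2025 -0.0634 0.9772], t=(-3.8815, 0.3411, 5.1879)
after S2 (invert_se3): R=[0.6052 0.7698 -0.2025; -0.7926 0.6064 -0.0634; 0.0740 0.1989 0.9772], t=(3.1374, -2.9545, -4.8502)
after S3 (compose_se3): R=[0.3282 -0.8836 -0.3340; 0.8645 0.1385 0.4831; -0.3806 -0.4473 0.8094], t=(3.7178, 0.4623, -6.4837)
after S4 (invert_se3): R=[0.3282 0.8645 -0.3806; -0.8836 0.1385 -0.4473; -0.3340 0.4831 0.8094], t=(-4.0875, 0.3211, 6.2660)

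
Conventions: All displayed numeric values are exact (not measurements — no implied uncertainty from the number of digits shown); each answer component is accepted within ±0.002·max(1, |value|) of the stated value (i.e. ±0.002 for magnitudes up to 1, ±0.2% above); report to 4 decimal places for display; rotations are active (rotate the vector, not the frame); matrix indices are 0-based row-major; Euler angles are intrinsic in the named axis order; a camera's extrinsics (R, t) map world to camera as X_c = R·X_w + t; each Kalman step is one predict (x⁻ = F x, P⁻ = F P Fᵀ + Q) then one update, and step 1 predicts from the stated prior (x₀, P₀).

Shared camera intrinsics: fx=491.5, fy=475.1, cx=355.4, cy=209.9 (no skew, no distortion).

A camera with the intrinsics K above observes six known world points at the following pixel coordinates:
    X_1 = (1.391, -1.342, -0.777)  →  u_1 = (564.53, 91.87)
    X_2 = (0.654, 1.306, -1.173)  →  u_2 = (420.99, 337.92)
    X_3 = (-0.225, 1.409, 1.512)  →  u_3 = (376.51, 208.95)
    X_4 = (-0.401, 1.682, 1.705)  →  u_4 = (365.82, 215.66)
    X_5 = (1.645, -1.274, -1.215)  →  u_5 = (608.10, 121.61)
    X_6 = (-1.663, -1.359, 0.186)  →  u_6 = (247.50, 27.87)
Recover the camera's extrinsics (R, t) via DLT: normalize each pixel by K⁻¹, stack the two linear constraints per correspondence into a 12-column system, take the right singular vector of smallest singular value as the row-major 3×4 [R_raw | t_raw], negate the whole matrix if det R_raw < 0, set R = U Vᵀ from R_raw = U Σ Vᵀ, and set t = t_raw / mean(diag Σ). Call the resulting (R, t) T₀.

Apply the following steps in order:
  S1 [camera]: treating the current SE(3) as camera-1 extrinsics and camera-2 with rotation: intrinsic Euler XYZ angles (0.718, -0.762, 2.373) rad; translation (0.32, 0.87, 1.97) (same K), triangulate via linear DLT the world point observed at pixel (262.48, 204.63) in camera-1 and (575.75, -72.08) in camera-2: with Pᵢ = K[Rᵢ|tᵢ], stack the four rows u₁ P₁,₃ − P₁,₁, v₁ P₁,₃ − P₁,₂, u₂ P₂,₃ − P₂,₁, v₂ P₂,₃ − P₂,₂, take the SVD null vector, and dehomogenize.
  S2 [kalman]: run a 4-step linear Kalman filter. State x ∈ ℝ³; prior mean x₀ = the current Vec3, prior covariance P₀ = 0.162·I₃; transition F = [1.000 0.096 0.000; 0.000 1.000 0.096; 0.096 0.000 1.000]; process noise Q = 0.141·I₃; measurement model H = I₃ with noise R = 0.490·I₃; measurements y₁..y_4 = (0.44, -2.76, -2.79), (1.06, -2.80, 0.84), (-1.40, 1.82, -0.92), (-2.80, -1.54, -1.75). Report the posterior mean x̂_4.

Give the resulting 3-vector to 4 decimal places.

source (pnp_recover): camera pose = R=[0.9784 -0.0772 0.1916; 0.1637 0.8552 -0.4917; -0.1259 0.5125 0.8494], t=(0.3601, -0.4397, 5.4590)
after S1 (triangulate): (-1.5519, 0.8485, 0.2062)
after S2 (kf_track): (-1.5993, -0.8235, -1.1473)

result = (-1.5993, -0.8235, -1.1473)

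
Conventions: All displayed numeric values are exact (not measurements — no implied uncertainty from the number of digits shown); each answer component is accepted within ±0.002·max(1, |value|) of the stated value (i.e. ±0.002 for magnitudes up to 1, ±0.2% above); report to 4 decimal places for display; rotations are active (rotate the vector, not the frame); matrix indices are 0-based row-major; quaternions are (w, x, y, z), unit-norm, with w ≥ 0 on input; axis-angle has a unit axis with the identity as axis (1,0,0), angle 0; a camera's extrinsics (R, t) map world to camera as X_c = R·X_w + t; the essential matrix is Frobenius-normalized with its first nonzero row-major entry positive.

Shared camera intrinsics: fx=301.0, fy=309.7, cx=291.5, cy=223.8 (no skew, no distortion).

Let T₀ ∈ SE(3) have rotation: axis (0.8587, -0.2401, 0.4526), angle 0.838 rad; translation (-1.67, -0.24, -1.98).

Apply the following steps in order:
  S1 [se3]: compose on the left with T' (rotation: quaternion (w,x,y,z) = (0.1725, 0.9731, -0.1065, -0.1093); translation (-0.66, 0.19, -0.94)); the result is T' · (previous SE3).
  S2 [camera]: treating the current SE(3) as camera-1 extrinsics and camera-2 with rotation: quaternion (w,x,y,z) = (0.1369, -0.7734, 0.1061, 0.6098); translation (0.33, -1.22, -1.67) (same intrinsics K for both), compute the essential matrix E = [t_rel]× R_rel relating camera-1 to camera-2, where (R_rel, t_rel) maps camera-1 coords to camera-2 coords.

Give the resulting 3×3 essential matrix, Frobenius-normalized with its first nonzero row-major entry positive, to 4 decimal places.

matrix = [0.5199 0.4323 -0.1771; -0.2626 0.1176 -0.6109; 0.1661 0.0324 0.1638]

after S1 (compose_se3): R=[0.7485 -0.6528 -0.1170; -0.5658 -0.7206 0.4008; -0.3459 -0.2338 -0.9087], t=(-1.7176, 1.4380, 1.0826)
after S2 (essential): [0.5199 0.4323 -0.1771; -0.2626 0.1176 -0.6109; 0.1661 0.0324 0.1638]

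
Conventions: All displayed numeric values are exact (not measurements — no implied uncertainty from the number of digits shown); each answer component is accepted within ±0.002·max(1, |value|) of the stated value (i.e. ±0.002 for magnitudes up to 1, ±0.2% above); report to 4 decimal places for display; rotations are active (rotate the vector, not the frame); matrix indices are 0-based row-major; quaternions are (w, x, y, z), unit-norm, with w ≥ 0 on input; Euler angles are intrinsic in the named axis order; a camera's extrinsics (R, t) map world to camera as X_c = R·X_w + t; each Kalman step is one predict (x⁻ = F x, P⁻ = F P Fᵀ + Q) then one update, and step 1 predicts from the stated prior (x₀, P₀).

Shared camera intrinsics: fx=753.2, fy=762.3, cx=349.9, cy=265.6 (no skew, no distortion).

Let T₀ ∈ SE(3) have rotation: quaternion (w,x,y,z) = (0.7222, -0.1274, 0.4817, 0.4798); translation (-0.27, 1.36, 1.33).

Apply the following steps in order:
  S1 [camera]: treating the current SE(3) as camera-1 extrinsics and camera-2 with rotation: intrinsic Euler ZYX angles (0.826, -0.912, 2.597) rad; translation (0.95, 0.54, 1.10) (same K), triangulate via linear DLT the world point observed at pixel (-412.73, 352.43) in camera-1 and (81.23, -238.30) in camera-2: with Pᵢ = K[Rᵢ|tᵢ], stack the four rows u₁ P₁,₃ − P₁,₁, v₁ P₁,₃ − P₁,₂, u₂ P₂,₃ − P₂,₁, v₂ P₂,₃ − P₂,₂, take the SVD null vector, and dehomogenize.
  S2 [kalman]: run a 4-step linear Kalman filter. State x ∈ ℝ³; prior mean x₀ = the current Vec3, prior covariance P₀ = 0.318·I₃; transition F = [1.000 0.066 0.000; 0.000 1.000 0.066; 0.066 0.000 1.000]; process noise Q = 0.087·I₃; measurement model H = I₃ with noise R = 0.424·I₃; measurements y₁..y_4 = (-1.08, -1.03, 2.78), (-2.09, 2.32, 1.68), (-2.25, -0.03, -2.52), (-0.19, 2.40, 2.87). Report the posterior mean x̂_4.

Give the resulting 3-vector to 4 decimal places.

result = (-1.0752, 1.2775, 0.7805)

after S1 (triangulate): (-1.0943, 0.7189, -1.3998)
after S2 (kf_track): (-1.0752, 1.2775, 0.7805)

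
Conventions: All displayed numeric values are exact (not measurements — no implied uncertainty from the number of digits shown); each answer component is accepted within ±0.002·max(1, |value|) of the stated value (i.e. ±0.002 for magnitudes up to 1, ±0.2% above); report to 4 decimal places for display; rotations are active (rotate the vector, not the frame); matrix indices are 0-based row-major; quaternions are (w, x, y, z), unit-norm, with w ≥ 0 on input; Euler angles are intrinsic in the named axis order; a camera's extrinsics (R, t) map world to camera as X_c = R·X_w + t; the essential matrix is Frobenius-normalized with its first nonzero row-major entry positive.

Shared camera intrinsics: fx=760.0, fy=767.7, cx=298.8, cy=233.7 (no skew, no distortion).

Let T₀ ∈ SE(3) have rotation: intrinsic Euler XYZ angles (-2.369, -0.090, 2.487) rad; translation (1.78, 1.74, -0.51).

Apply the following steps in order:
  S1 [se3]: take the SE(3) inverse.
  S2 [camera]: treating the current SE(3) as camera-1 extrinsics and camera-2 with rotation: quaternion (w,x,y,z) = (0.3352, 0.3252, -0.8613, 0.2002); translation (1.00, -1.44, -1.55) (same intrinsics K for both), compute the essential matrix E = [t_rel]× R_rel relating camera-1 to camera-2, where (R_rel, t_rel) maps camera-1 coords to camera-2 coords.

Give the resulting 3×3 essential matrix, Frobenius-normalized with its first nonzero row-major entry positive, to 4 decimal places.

matrix = [0.1132 0.3892 -0.0513; -0.2244 -0.4975 0.2089; 0.2611 -0.2890 -0.5830]

after S1 (invert_se3): R=[-0.7901 -0.4858 -0.3739; -0.6064 0.5299 0.5929; -0.0899 0.6952 -0.7132], t=(2.0609, 0.4597, -1.4133)
after S2 (essential): [0.1132 0.3892 -0.0513; -0.2244 -0.4975 0.2089; 0.2611 -0.2890 -0.5830]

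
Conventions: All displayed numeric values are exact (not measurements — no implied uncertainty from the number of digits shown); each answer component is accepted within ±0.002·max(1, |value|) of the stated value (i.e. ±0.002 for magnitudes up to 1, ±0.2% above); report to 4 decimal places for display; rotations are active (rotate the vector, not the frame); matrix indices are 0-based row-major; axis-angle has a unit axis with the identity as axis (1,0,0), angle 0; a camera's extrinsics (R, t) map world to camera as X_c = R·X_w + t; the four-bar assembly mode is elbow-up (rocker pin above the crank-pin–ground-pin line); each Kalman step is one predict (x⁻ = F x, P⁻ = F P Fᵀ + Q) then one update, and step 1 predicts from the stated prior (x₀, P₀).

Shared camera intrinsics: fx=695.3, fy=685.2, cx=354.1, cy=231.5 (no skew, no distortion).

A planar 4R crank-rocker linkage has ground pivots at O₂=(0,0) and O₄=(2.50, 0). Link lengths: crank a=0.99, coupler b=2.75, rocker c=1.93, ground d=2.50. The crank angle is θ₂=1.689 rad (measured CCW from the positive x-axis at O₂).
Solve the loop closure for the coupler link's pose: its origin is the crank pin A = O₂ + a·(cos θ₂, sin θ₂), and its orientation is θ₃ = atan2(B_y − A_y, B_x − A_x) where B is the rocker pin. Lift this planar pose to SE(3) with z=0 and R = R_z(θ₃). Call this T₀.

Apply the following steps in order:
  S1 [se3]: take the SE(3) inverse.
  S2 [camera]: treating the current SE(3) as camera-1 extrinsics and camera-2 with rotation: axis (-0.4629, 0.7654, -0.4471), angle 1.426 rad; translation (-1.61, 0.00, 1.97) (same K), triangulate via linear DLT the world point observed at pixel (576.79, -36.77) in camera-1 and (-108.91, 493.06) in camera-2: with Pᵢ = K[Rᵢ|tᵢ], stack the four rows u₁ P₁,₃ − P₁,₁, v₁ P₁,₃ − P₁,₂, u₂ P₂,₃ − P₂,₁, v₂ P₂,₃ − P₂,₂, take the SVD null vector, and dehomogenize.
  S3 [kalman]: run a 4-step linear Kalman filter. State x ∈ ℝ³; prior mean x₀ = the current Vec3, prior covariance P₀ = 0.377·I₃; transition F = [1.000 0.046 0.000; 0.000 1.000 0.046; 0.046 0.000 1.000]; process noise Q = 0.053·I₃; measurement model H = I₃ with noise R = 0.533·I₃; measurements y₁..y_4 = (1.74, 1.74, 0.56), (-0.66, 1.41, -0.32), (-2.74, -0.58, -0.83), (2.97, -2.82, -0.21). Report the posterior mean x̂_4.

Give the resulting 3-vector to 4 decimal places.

source (fourbar_fk): coupler pose = R=[0.9389 -0.3442 0.0000; 0.3442 0.9389 0.0000; 0.0000 0.0000 1.0000], t=(-0.1167, 0.9831, 0.0000)
after S1 (invert_se3): R=[0.9389 0.3442 0.0000; -0.3442 0.9389 0.0000; 0.0000 0.0000 1.0000], t=(-0.2288, -0.9632, 0.0000)
after S2 (triangulate): (0.1154, 0.8459, 0.5331)
after S3 (kf_track): (0.4080, -0.3049, -0.1759)

result = (0.4080, -0.3049, -0.1759)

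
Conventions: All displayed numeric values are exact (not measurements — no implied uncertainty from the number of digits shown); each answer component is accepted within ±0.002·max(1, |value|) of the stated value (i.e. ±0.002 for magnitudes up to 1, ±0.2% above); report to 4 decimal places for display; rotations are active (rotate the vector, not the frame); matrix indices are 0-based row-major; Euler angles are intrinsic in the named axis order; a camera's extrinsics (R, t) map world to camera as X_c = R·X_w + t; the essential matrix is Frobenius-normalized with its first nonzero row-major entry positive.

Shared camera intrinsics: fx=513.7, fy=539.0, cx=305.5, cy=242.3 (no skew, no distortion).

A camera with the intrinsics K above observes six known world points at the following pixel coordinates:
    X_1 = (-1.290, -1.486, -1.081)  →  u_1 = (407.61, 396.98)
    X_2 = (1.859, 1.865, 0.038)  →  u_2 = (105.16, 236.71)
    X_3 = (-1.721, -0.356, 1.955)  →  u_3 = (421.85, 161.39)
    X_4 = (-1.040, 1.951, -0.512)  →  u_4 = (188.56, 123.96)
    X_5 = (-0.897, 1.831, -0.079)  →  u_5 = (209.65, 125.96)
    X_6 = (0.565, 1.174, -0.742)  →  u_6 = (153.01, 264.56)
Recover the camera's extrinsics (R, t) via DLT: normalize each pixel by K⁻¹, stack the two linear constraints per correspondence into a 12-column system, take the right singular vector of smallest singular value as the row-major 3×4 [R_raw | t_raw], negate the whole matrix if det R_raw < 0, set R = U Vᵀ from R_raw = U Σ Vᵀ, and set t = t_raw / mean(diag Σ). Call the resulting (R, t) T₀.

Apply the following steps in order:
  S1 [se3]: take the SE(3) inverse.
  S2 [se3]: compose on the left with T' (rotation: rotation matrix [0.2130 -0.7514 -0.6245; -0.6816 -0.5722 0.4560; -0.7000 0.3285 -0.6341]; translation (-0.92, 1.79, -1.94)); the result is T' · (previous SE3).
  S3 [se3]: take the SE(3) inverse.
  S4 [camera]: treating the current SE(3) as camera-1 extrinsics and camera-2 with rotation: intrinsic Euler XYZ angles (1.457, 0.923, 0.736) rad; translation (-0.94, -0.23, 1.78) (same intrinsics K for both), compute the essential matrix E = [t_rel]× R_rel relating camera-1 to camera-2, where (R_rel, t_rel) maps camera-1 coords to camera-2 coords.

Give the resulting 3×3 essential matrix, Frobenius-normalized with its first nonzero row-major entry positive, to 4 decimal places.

matrix = [0.2478 0.5971 0.1220; 0.3679 -0.0227 0.3723; 0.2427 -0.3634 0.3188]

source (pnp_recover): camera pose = R=[-0.6684 -0.6613 0.3404; 0.4479 -0.7232 -0.5257; 0.5938 -0.1989 0.7796], t=(-0.4198, 0.4601, 6.6306)
after S1 (invert_se3): R=[-0.6684 0.4479 0.5938; -0.6613 -0.7232 -0.1989; 0.3404 -0.5257 0.7796], t=(-4.4242, 1.3740, -4.7845)
after S2 (compose_se3): R=[0.1420 0.9671 -0.2109; 0.9893 -0.1311 0.0646; 0.0348 -0.2178 -0.9754], t=(0.0929, 1.8376, 4.6421)
after S3 (invert_se3): R=[0.1420 0.9893 0.0348; 0.9671 -0.1311 -0.2178; -0.2109 0.0646 -0.9754], t=(-1.9925, 1.1621, 4.4288)
after S4 (essential): [0.2478 0.5971 0.1220; 0.3679 -0.0227 0.3723; 0.2427 -0.3634 0.3188]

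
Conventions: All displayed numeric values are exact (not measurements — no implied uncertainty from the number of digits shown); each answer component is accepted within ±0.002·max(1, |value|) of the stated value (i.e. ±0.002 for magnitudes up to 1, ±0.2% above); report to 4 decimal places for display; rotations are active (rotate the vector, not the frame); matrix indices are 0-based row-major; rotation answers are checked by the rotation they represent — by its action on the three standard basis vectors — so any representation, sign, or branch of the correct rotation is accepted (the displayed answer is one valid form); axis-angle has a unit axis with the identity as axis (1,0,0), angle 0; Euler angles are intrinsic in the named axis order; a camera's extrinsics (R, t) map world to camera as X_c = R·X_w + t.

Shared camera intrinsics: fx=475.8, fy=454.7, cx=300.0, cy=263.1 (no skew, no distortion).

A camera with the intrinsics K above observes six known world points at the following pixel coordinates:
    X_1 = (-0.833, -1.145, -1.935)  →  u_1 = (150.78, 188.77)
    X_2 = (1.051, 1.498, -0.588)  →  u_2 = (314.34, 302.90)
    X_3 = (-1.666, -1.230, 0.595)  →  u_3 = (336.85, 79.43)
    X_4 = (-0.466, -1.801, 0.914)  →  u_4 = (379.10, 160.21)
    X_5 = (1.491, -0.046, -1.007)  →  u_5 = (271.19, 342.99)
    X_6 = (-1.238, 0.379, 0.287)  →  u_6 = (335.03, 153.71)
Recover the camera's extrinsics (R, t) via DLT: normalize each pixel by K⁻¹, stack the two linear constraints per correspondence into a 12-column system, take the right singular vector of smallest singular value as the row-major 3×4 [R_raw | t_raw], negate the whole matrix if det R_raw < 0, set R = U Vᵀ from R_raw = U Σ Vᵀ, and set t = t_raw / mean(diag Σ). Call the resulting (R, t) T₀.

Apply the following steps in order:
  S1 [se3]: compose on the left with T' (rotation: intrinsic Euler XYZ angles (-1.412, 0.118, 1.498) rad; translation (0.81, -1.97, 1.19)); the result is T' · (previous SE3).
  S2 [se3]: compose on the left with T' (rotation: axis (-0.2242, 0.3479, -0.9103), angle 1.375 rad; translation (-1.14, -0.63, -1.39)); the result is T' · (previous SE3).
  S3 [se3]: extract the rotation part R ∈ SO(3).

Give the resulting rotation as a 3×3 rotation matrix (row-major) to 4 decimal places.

source (pnp_recover): camera pose = R=[0.1498 0.2062 0.9670; 0.9874 0.0196 -0.1571; -0.0514 0.9783 -0.2006], t=(0.3500, -0.4400, 6.6897)
after S1 (compose_se3): R=[-0.9732 0.1106 0.2018; 0.0978 0.9926 -0.0724; -0.2083 -0.0507 -0.9767], t=(2.0586, 4.5858, 1.9187)
after S2 (compose_se3): R=[-0.2529 0.8243 -0.5066; 0.9660 0.1860 -0.1797; -0.0539 -0.5348 -0.8433], t=(4.1208, -1.3256, -2.2784)
after S3 (rot_of_se3): [-0.2529 0.8243 -0.5066; 0.9660 0.1860 -0.1797; -0.0539 -0.5348 -0.8433]

rotation (matrix) = ((-0.2529, 0.8243, -0.5066), (0.9660, 0.1860, -0.1797), (-0.0539, -0.5348, -0.8433))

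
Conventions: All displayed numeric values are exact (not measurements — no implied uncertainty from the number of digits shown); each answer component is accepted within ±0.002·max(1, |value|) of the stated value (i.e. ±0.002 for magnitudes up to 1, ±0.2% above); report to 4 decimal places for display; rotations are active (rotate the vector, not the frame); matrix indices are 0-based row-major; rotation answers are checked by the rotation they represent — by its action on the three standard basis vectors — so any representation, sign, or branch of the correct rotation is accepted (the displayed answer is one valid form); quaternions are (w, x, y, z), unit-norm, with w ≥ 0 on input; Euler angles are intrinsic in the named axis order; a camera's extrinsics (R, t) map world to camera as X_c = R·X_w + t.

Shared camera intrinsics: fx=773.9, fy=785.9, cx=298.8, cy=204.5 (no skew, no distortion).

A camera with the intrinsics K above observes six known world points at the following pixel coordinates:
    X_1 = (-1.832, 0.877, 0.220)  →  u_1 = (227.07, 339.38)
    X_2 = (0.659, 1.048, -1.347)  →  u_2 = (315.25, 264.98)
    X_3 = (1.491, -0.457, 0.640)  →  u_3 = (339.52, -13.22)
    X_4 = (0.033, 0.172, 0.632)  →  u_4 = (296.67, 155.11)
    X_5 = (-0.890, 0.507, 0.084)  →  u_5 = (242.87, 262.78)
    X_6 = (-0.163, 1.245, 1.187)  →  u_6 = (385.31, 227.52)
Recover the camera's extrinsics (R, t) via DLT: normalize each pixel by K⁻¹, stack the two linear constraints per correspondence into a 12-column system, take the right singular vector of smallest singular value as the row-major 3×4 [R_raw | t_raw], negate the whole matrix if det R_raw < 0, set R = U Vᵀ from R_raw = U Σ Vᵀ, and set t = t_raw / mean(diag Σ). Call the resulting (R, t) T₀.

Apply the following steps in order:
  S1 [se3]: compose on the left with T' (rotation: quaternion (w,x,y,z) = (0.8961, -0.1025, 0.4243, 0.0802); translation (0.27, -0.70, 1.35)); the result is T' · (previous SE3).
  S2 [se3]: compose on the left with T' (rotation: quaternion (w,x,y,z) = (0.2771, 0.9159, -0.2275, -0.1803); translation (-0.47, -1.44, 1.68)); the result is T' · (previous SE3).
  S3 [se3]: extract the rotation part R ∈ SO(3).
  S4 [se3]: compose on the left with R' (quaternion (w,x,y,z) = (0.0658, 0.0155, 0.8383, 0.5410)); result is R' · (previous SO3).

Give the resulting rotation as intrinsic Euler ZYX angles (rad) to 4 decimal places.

source (pnp_recover): camera pose = R=[0.5575 0.7129 0.4254; -0.6378 0.6958 -0.3302; -0.5314 -0.0872 0.8426], t=(-0.4301, -0.3500, 6.8210)
after S1 (compose_se3): R=[0.1014 0.2216 0.9698; -0.7184 0.6907 -0.0827; -0.6882 -0.6883 0.2292], t=(5.1560, 0.6547, 5.9462)
after S2 (compose_se3): R=[0.6260 0.2796 0.7280; 0.7742 -0.3347 -0.5372; 0.0935 0.8999 -0.4260], t=(0.8958, -7.1211, -3.6332)
after S3 (rot_of_se3): [0.6260 0.2796 0.7280; 0.7742 -0.3347 -0.5372; 0.0935 0.8999 -0.4260]
after S4 (compose_so3): [-0.6434 -0.1475 -0.7512; 0.4661 0.7030 -0.5372; 0.6073 -0.6958 -0.3835]

rotation (euler_zyx) = (2.5147, -0.6526, -2.0746)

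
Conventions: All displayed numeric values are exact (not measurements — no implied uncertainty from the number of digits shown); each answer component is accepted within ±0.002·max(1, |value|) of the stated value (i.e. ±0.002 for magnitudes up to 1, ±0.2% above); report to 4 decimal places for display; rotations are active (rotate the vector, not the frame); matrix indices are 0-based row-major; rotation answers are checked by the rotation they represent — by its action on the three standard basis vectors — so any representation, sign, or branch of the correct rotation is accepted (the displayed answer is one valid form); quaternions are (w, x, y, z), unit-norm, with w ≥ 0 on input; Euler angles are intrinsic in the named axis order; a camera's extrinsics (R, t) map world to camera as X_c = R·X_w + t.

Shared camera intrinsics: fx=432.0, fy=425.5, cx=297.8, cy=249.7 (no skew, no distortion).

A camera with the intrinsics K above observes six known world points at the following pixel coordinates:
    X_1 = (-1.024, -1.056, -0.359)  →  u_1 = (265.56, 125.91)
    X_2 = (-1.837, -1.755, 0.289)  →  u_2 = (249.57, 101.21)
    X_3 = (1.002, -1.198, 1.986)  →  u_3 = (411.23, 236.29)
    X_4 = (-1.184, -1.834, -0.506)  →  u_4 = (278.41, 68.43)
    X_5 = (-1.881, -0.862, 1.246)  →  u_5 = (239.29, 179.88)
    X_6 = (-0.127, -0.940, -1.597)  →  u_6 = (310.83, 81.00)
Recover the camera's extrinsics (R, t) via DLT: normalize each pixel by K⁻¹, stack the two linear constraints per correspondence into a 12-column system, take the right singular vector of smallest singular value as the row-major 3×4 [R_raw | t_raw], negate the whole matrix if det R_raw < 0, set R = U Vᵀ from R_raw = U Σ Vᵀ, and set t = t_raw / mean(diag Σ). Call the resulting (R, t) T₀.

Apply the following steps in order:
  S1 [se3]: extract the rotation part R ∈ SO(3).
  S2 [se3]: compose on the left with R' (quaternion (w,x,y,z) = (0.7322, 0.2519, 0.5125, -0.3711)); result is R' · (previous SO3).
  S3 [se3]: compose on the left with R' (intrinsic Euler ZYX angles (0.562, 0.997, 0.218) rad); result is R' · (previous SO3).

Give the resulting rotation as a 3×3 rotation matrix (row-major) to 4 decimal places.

source (pnp_recover): camera pose = R=[0.8902 -0.4206 0.1751; 0.3460 0.8742 0.3406; -0.2964 -0.2426 0.9237], t=(0.1200, -0.2000, 5.2698)
after S1 (rot_of_se3): [0.8902 -0.4206 0.1751; 0.3460 0.8742 0.3406; -0.2964 -0.2426 0.9237]
after S2 (compose_so3): [0.2877 0.4803 0.8286; 0.1749 0.8242 -0.5386; -0.9416 0.2999 0.1531]
after S3 (compose_so3): [-0.6938 0.1611 0.7019; 0.0056 0.9758 -0.2185; -0.7201 -0.1477 -0.6779]

rotation (matrix) = ((-0.6938, 0.1611, 0.7019), (0.0056, 0.9758, -0.2185), (-0.7201, -0.1477, -0.6779))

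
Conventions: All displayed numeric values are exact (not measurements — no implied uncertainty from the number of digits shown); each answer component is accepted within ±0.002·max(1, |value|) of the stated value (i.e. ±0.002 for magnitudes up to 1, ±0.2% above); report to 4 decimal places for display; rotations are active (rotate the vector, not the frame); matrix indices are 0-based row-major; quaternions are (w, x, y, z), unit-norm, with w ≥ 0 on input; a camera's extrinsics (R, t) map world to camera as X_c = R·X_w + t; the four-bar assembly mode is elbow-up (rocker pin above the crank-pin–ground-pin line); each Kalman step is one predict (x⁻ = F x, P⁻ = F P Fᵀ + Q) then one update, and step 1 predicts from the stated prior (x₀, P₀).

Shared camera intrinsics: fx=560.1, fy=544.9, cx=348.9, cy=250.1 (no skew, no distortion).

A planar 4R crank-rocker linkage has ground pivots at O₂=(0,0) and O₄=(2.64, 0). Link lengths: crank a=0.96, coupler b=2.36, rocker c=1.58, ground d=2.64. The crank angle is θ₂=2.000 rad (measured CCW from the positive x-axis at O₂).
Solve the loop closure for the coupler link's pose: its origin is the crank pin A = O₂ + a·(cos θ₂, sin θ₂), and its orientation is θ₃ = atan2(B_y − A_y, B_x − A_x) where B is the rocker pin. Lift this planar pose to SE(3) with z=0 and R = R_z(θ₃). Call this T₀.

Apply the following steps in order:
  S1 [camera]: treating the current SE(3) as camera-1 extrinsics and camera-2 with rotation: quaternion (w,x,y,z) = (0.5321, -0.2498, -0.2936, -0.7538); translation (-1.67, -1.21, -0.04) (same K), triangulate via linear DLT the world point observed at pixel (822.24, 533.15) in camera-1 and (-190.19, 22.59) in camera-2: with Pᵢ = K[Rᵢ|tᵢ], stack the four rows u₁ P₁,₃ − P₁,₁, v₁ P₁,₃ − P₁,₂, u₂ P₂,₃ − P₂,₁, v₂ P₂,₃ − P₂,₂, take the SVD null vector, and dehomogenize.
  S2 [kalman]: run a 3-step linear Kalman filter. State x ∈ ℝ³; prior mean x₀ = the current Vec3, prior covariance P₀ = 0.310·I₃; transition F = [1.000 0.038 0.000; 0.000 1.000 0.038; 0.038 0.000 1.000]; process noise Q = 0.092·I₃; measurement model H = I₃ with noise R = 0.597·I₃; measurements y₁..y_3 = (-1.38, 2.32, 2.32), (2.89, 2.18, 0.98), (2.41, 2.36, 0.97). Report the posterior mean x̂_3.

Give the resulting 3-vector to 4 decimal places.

source (fourbar_fk): coupler pose = R=[0.9750 -0.2220 0.0000; 0.2220 0.9750 0.0000; 0.0000 0.0000 1.0000], t=(-0.3995, 0.8729, 0.0000)
after S1 (triangulate): (1.9630, -0.3399, 1.8814)
after S2 (kf_track): (1.8158, 1.7199, 1.5382)

result = (1.8158, 1.7199, 1.5382)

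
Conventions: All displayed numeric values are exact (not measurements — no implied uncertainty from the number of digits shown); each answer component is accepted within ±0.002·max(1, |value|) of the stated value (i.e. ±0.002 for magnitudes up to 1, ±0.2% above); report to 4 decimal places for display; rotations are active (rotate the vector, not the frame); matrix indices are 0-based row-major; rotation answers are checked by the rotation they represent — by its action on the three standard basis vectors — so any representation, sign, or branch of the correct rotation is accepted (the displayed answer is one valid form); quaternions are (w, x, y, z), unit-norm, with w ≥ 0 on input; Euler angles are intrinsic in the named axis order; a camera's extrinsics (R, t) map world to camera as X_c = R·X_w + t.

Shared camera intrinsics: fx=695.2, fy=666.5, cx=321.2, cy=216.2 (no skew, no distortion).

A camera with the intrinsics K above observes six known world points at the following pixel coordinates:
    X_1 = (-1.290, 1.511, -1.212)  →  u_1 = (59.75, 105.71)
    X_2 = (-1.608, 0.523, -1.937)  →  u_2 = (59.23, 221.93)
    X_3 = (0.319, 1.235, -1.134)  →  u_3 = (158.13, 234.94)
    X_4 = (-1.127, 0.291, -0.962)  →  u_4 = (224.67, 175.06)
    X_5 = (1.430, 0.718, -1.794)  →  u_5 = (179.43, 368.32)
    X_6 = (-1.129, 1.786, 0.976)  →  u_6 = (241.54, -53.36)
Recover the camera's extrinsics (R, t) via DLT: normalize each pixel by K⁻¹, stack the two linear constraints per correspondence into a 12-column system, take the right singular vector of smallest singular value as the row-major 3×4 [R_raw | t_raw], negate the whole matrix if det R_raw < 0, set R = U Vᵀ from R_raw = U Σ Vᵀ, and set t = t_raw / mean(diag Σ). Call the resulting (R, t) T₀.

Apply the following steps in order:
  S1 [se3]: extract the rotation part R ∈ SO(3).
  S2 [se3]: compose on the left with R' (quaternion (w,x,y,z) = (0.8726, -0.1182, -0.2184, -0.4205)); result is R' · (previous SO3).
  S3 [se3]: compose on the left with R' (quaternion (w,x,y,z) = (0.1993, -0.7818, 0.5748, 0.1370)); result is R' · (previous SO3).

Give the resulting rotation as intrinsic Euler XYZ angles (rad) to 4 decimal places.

source (pnp_recover): camera pose = R=[0.0567 -0.8009 0.5961; 0.5366 -0.4790 -0.6947; 0.8419 0.3593 0.4026], t=(0.2500, -0.2000, 5.7002)
after S1 (rot_of_se3): [0.0567 -0.8009 0.5961; 0.5366 -0.4790 -0.6947; 0.8419 0.3593 0.4026]
after S2 (compose_so3): [0.2156 -0.9188 -0.3308; 0.6215 0.3904 -0.6793; 0.7532 -0.0591 0.6551]
after S3 (compose_so3): [-0.5162 -0.6502 0.5575; 0.0099 0.6463 0.7630; -0.8564 0.3993 -0.3272]

rotation (euler_xyz) = (-1.9759, 0.5914, 2.2417)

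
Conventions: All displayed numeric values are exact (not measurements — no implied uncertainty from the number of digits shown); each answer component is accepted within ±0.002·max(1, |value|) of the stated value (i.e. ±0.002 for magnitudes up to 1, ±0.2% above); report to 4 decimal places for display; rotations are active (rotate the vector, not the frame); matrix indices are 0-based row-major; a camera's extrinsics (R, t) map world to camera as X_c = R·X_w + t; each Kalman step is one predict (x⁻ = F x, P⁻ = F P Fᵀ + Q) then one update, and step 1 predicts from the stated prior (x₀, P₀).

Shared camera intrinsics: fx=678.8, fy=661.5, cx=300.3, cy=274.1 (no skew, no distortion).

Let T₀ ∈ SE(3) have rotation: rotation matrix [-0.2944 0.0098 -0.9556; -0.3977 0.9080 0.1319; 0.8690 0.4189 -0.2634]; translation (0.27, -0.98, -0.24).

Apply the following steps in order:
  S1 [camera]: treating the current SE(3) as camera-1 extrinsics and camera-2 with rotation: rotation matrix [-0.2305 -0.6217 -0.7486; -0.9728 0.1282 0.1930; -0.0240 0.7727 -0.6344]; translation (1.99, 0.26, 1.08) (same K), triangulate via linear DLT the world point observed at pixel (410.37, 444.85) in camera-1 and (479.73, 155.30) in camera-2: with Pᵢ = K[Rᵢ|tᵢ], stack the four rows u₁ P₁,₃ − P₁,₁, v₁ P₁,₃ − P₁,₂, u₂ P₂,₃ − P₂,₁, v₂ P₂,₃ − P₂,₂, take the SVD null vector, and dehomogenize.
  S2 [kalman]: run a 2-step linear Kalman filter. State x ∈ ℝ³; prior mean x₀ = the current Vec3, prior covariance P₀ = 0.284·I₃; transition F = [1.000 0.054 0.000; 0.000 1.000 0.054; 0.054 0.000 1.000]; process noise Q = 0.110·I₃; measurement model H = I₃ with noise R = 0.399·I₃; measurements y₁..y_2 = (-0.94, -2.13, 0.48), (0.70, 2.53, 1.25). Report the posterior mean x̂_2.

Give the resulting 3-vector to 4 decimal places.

result = (0.3738, 1.0796, 0.6281)

after S1 (triangulate): (0.9841, 1.9772, -0.2567)
after S2 (kf_track): (0.3738, 1.0796, 0.6281)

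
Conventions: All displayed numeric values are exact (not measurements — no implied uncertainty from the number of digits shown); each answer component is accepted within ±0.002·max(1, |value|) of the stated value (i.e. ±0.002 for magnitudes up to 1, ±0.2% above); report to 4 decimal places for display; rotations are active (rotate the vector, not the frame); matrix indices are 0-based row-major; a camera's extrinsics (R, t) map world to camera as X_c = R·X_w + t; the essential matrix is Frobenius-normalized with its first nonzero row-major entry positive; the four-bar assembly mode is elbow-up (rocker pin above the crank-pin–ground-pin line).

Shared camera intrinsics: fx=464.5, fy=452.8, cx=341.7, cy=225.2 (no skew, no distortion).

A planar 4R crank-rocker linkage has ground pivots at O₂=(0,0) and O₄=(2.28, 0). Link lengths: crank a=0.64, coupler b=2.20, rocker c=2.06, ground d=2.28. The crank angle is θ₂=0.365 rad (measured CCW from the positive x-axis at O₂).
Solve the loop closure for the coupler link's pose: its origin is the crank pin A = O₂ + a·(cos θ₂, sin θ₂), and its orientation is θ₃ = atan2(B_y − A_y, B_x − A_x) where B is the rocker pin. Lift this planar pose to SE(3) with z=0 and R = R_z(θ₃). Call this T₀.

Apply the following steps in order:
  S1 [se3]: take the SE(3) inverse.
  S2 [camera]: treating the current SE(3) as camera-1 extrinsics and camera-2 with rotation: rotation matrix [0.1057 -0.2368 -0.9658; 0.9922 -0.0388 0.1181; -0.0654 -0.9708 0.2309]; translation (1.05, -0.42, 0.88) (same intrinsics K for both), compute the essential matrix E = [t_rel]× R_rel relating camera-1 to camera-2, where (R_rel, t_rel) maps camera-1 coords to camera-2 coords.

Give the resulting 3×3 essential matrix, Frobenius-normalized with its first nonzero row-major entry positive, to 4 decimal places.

matrix = [0.2703 -0.2458 0.0201; -0.4547 -0.2297 0.4813; -0.3418 0.4815 -0.1621]

source (fourbar_fk): coupler pose = R=[0.5805 -0.8142 0.0000; 0.8142 0.5805 0.0000; 0.0000 0.0000 1.0000], t=(0.5978, 0.2284, 0.0000)
after S1 (invert_se3): R=[0.5805 0.8142 0.0000; -0.8142 0.5805 -0.0000; 0.0000 0.0000 1.0000], t=(-0.5331, 0.3542, 0.0000)
after S2 (essential): [0.2703 -0.2458 0.0201; -0.4547 -0.2297 0.4813; -0.3418 0.4815 -0.1621]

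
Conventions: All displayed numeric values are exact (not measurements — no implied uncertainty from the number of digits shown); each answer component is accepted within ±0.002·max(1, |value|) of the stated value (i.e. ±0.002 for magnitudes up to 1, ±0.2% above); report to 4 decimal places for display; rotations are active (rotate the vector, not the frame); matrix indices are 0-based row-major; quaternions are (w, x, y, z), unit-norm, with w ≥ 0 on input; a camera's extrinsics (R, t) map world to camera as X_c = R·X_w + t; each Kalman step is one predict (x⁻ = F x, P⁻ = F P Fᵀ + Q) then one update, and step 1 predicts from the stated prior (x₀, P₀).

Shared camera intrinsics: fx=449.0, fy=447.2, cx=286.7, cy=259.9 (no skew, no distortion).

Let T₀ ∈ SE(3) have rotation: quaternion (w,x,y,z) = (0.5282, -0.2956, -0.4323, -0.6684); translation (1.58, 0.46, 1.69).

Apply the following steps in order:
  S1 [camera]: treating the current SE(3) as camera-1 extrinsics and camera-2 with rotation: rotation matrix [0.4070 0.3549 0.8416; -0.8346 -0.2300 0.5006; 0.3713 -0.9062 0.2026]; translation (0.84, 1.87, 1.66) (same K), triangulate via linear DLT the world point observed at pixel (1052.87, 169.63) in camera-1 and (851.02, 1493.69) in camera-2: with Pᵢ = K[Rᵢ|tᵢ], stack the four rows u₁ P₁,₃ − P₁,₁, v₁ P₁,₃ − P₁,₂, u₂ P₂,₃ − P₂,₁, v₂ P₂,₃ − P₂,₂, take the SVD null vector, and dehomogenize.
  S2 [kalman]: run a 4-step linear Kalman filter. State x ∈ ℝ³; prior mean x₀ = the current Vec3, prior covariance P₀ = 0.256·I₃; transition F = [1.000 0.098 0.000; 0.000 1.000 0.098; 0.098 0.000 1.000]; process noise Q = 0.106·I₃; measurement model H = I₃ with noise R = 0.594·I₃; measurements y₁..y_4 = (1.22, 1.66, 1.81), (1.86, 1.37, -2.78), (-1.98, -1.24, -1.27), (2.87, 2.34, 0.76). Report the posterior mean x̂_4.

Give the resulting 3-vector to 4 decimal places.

result = (1.1129, 1.0511, -0.2871)

after S1 (triangulate): (-0.0276, 1.1504, -0.8071)
after S2 (kf_track): (1.1129, 1.0511, -0.2871)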